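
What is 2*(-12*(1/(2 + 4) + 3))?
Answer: -76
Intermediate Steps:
2*(-12*(1/(2 + 4) + 3)) = 2*(-12*(1/6 + 3)) = 2*(-12*(⅙ + 3)) = 2*(-12*19/6) = 2*(-38) = -76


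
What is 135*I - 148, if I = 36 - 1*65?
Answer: -4063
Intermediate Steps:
I = -29 (I = 36 - 65 = -29)
135*I - 148 = 135*(-29) - 148 = -3915 - 148 = -4063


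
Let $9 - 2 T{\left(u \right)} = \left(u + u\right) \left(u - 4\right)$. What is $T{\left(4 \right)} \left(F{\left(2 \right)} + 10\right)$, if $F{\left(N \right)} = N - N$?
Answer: $45$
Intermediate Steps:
$T{\left(u \right)} = \frac{9}{2} - u \left(-4 + u\right)$ ($T{\left(u \right)} = \frac{9}{2} - \frac{\left(u + u\right) \left(u - 4\right)}{2} = \frac{9}{2} - \frac{2 u \left(-4 + u\right)}{2} = \frac{9}{2} - u \left(-4 + u\right)$)
$F{\left(N \right)} = 0$
$T{\left(4 \right)} \left(F{\left(2 \right)} + 10\right) = \left(\frac{9}{2} - 4^{2} + 4 \cdot 4\right) \left(0 + 10\right) = \left(\frac{9}{2} - 16 + 16\right) 10 = \frac{9}{2} \cdot 10 = 45$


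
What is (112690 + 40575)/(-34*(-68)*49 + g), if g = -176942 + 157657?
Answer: 21895/13429 ≈ 1.6304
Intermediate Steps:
g = -19285
(112690 + 40575)/(-34*(-68)*49 + g) = (112690 + 40575)/(-34*(-68)*49 - 19285) = 153265/(2312*49 - 19285) = 153265/(113288 - 19285) = 153265/94003 = 153265*(1/94003) = 21895/13429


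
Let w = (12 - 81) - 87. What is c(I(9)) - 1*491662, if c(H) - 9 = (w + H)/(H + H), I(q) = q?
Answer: -2949967/6 ≈ -4.9166e+5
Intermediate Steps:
w = -156 (w = -69 - 87 = -156)
c(H) = 9 + (-156 + H)/(2*H) (c(H) = 9 + (-156 + H)/(H + H) = 9 + (-156 + H)/((2*H)) = 9 + (-156 + H)*(1/(2*H)) = 9 + (-156 + H)/(2*H))
c(I(9)) - 1*491662 = (19/2 - 78/9) - 1*491662 = (19/2 - 78*⅑) - 491662 = (19/2 - 26/3) - 491662 = ⅚ - 491662 = -2949967/6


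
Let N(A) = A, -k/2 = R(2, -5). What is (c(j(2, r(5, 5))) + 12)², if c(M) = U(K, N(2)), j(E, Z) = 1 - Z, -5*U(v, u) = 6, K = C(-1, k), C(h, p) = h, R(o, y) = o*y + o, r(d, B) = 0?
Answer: 2916/25 ≈ 116.64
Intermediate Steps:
R(o, y) = o + o*y
k = 16 (k = -4*(1 - 5) = -4*(-4) = -2*(-8) = 16)
K = -1
U(v, u) = -6/5 (U(v, u) = -⅕*6 = -6/5)
c(M) = -6/5
(c(j(2, r(5, 5))) + 12)² = (-6/5 + 12)² = (54/5)² = 2916/25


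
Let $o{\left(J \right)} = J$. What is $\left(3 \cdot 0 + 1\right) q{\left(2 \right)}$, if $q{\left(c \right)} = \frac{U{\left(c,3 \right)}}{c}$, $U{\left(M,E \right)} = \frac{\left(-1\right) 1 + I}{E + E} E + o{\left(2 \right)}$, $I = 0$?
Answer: $\frac{3}{4} \approx 0.75$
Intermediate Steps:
$U{\left(M,E \right)} = \frac{3}{2}$ ($U{\left(M,E \right)} = \frac{\left(-1\right) 1 + 0}{E + E} E + 2 = \frac{-1 + 0}{2 E} E + 2 = - \frac{1}{2 E} E + 2 = - \frac{1}{2} + 2 = \frac{3}{2}$)
$q{\left(c \right)} = \frac{3}{2 c}$
$\left(3 \cdot 0 + 1\right) q{\left(2 \right)} = \left(3 \cdot 0 + 1\right) \frac{3}{2 \cdot 2} = \left(0 + 1\right) \frac{3}{2} \cdot \frac{1}{2} = 1 \cdot \frac{3}{4} = \frac{3}{4}$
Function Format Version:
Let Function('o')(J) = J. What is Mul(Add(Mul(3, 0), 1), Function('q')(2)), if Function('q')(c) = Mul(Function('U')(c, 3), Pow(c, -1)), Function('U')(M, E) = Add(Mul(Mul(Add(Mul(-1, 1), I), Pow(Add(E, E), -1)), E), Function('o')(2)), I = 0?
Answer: Rational(3, 4) ≈ 0.75000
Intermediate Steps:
Function('U')(M, E) = Rational(3, 2) (Function('U')(M, E) = Add(Mul(Mul(Add(Mul(-1, 1), 0), Pow(Add(E, E), -1)), E), 2) = Add(Mul(Mul(Add(-1, 0), Pow(Mul(2, E), -1)), E), 2) = Add(Mul(Mul(-1, Mul(Rational(1, 2), Pow(E, -1))), E), 2) = Add(Mul(Mul(Rational(-1, 2), Pow(E, -1)), E), 2) = Add(Rational(-1, 2), 2) = Rational(3, 2))
Function('q')(c) = Mul(Rational(3, 2), Pow(c, -1))
Mul(Add(Mul(3, 0), 1), Function('q')(2)) = Mul(Add(Mul(3, 0), 1), Mul(Rational(3, 2), Pow(2, -1))) = Mul(Add(0, 1), Mul(Rational(3, 2), Rational(1, 2))) = Mul(1, Rational(3, 4)) = Rational(3, 4)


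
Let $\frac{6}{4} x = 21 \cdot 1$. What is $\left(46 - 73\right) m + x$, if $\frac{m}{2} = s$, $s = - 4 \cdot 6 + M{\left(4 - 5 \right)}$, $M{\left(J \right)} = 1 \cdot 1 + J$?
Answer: $1310$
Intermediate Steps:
$M{\left(J \right)} = 1 + J$
$x = 14$ ($x = \frac{2 \cdot 21 \cdot 1}{3} = \frac{2}{3} \cdot 21 = 14$)
$s = -24$ ($s = - 4 \cdot 6 + \left(1 + \left(4 - 5\right)\right) = \left(-1\right) 24 + \left(1 + \left(4 - 5\right)\right) = -24 + \left(1 - 1\right) = -24 + 0 = -24$)
$m = -48$ ($m = 2 \left(-24\right) = -48$)
$\left(46 - 73\right) m + x = \left(46 - 73\right) \left(-48\right) + 14 = \left(-27\right) \left(-48\right) + 14 = 1296 + 14 = 1310$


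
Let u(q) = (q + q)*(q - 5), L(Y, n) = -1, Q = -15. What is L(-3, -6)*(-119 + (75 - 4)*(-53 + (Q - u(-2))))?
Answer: 6935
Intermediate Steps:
u(q) = 2*q*(-5 + q) (u(q) = (2*q)*(-5 + q) = 2*q*(-5 + q))
L(-3, -6)*(-119 + (75 - 4)*(-53 + (Q - u(-2)))) = -(-119 + (75 - 4)*(-53 + (-15 - 2*(-2)*(-5 - 2)))) = -(-119 + 71*(-53 + (-15 - 2*(-2)*(-7)))) = -(-119 + 71*(-53 + (-15 - 1*28))) = -(-119 + 71*(-53 + (-15 - 28))) = -(-119 + 71*(-53 - 43)) = -(-119 + 71*(-96)) = -(-119 - 6816) = -1*(-6935) = 6935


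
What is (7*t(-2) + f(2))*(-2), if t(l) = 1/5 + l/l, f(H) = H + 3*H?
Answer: -164/5 ≈ -32.800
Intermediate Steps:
f(H) = 4*H
t(l) = 6/5 (t(l) = 1*(⅕) + 1 = ⅕ + 1 = 6/5)
(7*t(-2) + f(2))*(-2) = (7*(6/5) + 4*2)*(-2) = (42/5 + 8)*(-2) = (82/5)*(-2) = -164/5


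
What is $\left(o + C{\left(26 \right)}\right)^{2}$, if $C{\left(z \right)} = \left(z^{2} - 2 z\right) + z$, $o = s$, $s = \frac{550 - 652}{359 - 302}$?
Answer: $\frac{151683856}{361} \approx 4.2018 \cdot 10^{5}$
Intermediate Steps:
$s = - \frac{34}{19}$ ($s = - \frac{102}{57} = \left(-102\right) \frac{1}{57} = - \frac{34}{19} \approx -1.7895$)
$o = - \frac{34}{19} \approx -1.7895$
$C{\left(z \right)} = z^{2} - z$
$\left(o + C{\left(26 \right)}\right)^{2} = \left(- \frac{34}{19} + 26 \left(-1 + 26\right)\right)^{2} = \left(- \frac{34}{19} + 26 \cdot 25\right)^{2} = \left(- \frac{34}{19} + 650\right)^{2} = \left(\frac{12316}{19}\right)^{2} = \frac{151683856}{361}$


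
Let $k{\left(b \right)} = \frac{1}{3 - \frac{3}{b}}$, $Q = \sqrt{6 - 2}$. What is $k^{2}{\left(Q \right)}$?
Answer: $\frac{4}{9} \approx 0.44444$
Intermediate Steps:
$Q = 2$ ($Q = \sqrt{4} = 2$)
$k^{2}{\left(Q \right)} = \left(\frac{1}{3} \cdot 2 \frac{1}{-1 + 2}\right)^{2} = \left(\frac{1}{3} \cdot 2 \cdot 1^{-1}\right)^{2} = \left(\frac{1}{3} \cdot 2 \cdot 1\right)^{2} = \left(\frac{2}{3}\right)^{2} = \frac{4}{9}$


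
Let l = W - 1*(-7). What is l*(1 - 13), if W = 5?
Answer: -144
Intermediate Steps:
l = 12 (l = 5 - 1*(-7) = 5 + 7 = 12)
l*(1 - 13) = 12*(1 - 13) = 12*(-12) = -144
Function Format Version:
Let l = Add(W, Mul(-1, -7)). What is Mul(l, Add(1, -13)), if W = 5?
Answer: -144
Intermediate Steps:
l = 12 (l = Add(5, Mul(-1, -7)) = Add(5, 7) = 12)
Mul(l, Add(1, -13)) = Mul(12, Add(1, -13)) = Mul(12, -12) = -144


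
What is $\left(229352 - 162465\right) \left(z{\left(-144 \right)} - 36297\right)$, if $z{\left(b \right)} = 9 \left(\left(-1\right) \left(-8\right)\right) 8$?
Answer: $-2389270527$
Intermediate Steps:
$z{\left(b \right)} = 576$ ($z{\left(b \right)} = 9 \cdot 8 \cdot 8 = 72 \cdot 8 = 576$)
$\left(229352 - 162465\right) \left(z{\left(-144 \right)} - 36297\right) = \left(229352 - 162465\right) \left(576 - 36297\right) = 66887 \left(-35721\right) = -2389270527$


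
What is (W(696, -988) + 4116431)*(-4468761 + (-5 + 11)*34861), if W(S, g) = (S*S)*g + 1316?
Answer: 2021115045329295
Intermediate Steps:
W(S, g) = 1316 + g*S² (W(S, g) = S²*g + 1316 = g*S² + 1316 = 1316 + g*S²)
(W(696, -988) + 4116431)*(-4468761 + (-5 + 11)*34861) = ((1316 - 988*696²) + 4116431)*(-4468761 + (-5 + 11)*34861) = ((1316 - 988*484416) + 4116431)*(-4468761 + 6*34861) = ((1316 - 478603008) + 4116431)*(-4468761 + 209166) = (-478601692 + 4116431)*(-4259595) = -474485261*(-4259595) = 2021115045329295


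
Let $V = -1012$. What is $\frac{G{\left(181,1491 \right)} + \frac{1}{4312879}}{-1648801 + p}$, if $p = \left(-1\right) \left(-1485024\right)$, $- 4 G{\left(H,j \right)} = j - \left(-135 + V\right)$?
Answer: $\frac{5688687399}{1412700767966} \approx 0.0040268$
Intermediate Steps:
$G{\left(H,j \right)} = - \frac{1147}{4} - \frac{j}{4}$ ($G{\left(H,j \right)} = - \frac{j - -1147}{4} = - \frac{j + \left(135 + 1012\right)}{4} = - \frac{j + 1147}{4} = - \frac{1147 + j}{4} = - \frac{1147}{4} - \frac{j}{4}$)
$p = 1485024$
$\frac{G{\left(181,1491 \right)} + \frac{1}{4312879}}{-1648801 + p} = \frac{\left(- \frac{1147}{4} - \frac{1491}{4}\right) + \frac{1}{4312879}}{-1648801 + 1485024} = \frac{\left(- \frac{1147}{4} - \frac{1491}{4}\right) + \frac{1}{4312879}}{-163777} = \left(- \frac{1319}{2} + \frac{1}{4312879}\right) \left(- \frac{1}{163777}\right) = \left(- \frac{5688687399}{8625758}\right) \left(- \frac{1}{163777}\right) = \frac{5688687399}{1412700767966}$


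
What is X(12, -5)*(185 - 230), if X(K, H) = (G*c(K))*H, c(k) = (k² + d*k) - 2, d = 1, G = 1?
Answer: 34650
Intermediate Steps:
c(k) = -2 + k + k² (c(k) = (k² + 1*k) - 2 = (k² + k) - 2 = (k + k²) - 2 = -2 + k + k²)
X(K, H) = H*(-2 + K + K²) (X(K, H) = (1*(-2 + K + K²))*H = (-2 + K + K²)*H = H*(-2 + K + K²))
X(12, -5)*(185 - 230) = (-5*(-2 + 12 + 12²))*(185 - 230) = -5*(-2 + 12 + 144)*(-45) = -5*154*(-45) = -770*(-45) = 34650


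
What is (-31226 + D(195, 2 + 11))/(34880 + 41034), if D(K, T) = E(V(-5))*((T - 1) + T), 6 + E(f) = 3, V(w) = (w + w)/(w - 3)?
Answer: -31301/75914 ≈ -0.41232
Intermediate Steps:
V(w) = 2*w/(-3 + w) (V(w) = (2*w)/(-3 + w) = 2*w/(-3 + w))
E(f) = -3 (E(f) = -6 + 3 = -3)
D(K, T) = 3 - 6*T (D(K, T) = -3*((T - 1) + T) = -3*((-1 + T) + T) = -3*(-1 + 2*T) = 3 - 6*T)
(-31226 + D(195, 2 + 11))/(34880 + 41034) = (-31226 + (3 - 6*(2 + 11)))/(34880 + 41034) = (-31226 + (3 - 6*13))/75914 = (-31226 + (3 - 78))*(1/75914) = (-31226 - 75)*(1/75914) = -31301*1/75914 = -31301/75914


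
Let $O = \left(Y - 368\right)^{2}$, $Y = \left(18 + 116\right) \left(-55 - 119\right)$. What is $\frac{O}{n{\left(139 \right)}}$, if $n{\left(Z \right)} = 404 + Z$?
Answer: $\frac{560931856}{543} \approx 1.033 \cdot 10^{6}$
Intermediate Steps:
$Y = -23316$ ($Y = 134 \left(-174\right) = -23316$)
$O = 560931856$ ($O = \left(-23316 - 368\right)^{2} = \left(-23684\right)^{2} = 560931856$)
$\frac{O}{n{\left(139 \right)}} = \frac{560931856}{404 + 139} = \frac{560931856}{543}$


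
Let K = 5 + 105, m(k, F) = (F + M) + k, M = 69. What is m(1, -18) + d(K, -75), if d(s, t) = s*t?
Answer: -8198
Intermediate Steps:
m(k, F) = 69 + F + k (m(k, F) = (F + 69) + k = (69 + F) + k = 69 + F + k)
K = 110
m(1, -18) + d(K, -75) = (69 - 18 + 1) + 110*(-75) = 52 - 8250 = -8198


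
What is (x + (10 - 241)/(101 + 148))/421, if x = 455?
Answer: 37688/34943 ≈ 1.0786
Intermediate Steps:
(x + (10 - 241)/(101 + 148))/421 = (455 + (10 - 241)/(101 + 148))/421 = (455 - 231/249)/421 = (455 - 231*1/249)/421 = (455 - 77/83)/421 = (1/421)*(37688/83) = 37688/34943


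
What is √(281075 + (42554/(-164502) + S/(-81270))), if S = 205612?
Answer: √4306984252599923340810/123787755 ≈ 530.16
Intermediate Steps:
√(281075 + (42554/(-164502) + S/(-81270))) = √(281075 + (42554/(-164502) + 205612/(-81270))) = √(281075 + (42554*(-1/164502) + 205612*(-1/81270))) = √(281075 + (-21277/82251 - 102806/40635)) = √(281075 - 1035609689/371363265) = √(104379894100186/371363265) = √4306984252599923340810/123787755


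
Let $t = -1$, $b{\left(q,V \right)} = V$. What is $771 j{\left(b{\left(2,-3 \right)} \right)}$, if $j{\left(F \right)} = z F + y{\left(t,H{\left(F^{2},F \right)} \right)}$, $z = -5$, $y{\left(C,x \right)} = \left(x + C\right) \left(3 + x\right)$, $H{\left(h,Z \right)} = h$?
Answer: $85581$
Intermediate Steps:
$y{\left(C,x \right)} = \left(3 + x\right) \left(C + x\right)$ ($y{\left(C,x \right)} = \left(C + x\right) \left(3 + x\right) = \left(3 + x\right) \left(C + x\right)$)
$j{\left(F \right)} = -3 + F^{4} - 5 F + 2 F^{2}$ ($j{\left(F \right)} = - 5 F + \left(\left(F^{2}\right)^{2} + 3 \left(-1\right) + 3 F^{2} - F^{2}\right) = - 5 F + \left(F^{4} - 3 + 3 F^{2} - F^{2}\right) = - 5 F + \left(-3 + F^{4} + 2 F^{2}\right) = -3 + F^{4} - 5 F + 2 F^{2}$)
$771 j{\left(b{\left(2,-3 \right)} \right)} = 771 \left(-3 + \left(-3\right)^{4} - -15 + 2 \left(-3\right)^{2}\right) = 771 \left(-3 + 81 + 15 + 2 \cdot 9\right) = 771 \left(-3 + 81 + 15 + 18\right) = 771 \cdot 111 = 85581$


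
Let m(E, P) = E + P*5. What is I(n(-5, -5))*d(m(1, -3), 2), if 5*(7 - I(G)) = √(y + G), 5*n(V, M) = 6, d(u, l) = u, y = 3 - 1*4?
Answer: -98 + 14*√5/25 ≈ -96.748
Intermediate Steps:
y = -1 (y = 3 - 4 = -1)
m(E, P) = E + 5*P
n(V, M) = 6/5 (n(V, M) = (⅕)*6 = 6/5)
I(G) = 7 - √(-1 + G)/5
I(n(-5, -5))*d(m(1, -3), 2) = (7 - √(-1 + 6/5)/5)*(1 + 5*(-3)) = (7 - √5/25)*(1 - 15) = (7 - √5/25)*(-14) = -98 + 14*√5/25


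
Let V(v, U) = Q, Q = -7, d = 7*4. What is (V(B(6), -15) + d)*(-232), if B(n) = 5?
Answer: -4872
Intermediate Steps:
d = 28
V(v, U) = -7
(V(B(6), -15) + d)*(-232) = (-7 + 28)*(-232) = 21*(-232) = -4872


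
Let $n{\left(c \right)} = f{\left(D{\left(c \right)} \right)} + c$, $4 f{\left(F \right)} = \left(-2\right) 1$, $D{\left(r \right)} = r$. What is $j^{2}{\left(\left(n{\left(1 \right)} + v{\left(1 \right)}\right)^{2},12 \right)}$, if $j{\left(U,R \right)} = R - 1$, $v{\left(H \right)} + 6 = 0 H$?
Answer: $121$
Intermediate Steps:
$v{\left(H \right)} = -6$ ($v{\left(H \right)} = -6 + 0 H = -6 + 0 = -6$)
$f{\left(F \right)} = - \frac{1}{2}$ ($f{\left(F \right)} = \frac{\left(-2\right) 1}{4} = \frac{1}{4} \left(-2\right) = - \frac{1}{2}$)
$n{\left(c \right)} = - \frac{1}{2} + c$
$j{\left(U,R \right)} = -1 + R$
$j^{2}{\left(\left(n{\left(1 \right)} + v{\left(1 \right)}\right)^{2},12 \right)} = \left(-1 + 12\right)^{2} = 11^{2} = 121$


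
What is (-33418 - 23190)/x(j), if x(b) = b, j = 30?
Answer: -28304/15 ≈ -1886.9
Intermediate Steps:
(-33418 - 23190)/x(j) = (-33418 - 23190)/30 = -56608*1/30 = -28304/15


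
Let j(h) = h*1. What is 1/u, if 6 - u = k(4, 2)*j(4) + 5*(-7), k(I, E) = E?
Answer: 1/33 ≈ 0.030303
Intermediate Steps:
j(h) = h
u = 33 (u = 6 - (2*4 + 5*(-7)) = 6 - (8 - 35) = 6 - 1*(-27) = 6 + 27 = 33)
1/u = 1/33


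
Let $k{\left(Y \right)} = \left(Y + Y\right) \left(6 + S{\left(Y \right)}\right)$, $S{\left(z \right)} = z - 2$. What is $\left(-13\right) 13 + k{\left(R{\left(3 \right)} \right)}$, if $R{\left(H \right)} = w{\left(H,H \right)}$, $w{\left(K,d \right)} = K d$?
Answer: $65$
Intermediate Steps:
$R{\left(H \right)} = H^{2}$ ($R{\left(H \right)} = H H = H^{2}$)
$S{\left(z \right)} = -2 + z$ ($S{\left(z \right)} = z - 2 = -2 + z$)
$k{\left(Y \right)} = 2 Y \left(4 + Y\right)$ ($k{\left(Y \right)} = \left(Y + Y\right) \left(6 + \left(-2 + Y\right)\right) = 2 Y \left(4 + Y\right)$)
$\left(-13\right) 13 + k{\left(R{\left(3 \right)} \right)} = \left(-13\right) 13 + 2 \cdot 3^{2} \left(4 + 3^{2}\right) = -169 + 2 \cdot 9 \left(4 + 9\right) = -169 + 2 \cdot 9 \cdot 13 = -169 + 234 = 65$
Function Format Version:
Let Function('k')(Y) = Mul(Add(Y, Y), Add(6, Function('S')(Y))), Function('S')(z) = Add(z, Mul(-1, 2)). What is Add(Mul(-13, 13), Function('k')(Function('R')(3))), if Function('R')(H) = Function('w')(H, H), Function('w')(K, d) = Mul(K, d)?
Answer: 65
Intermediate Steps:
Function('R')(H) = Pow(H, 2) (Function('R')(H) = Mul(H, H) = Pow(H, 2))
Function('S')(z) = Add(-2, z) (Function('S')(z) = Add(z, -2) = Add(-2, z))
Function('k')(Y) = Mul(2, Y, Add(4, Y)) (Function('k')(Y) = Mul(Add(Y, Y), Add(6, Add(-2, Y))) = Mul(Mul(2, Y), Add(4, Y)) = Mul(2, Y, Add(4, Y)))
Add(Mul(-13, 13), Function('k')(Function('R')(3))) = Add(Mul(-13, 13), Mul(2, Pow(3, 2), Add(4, Pow(3, 2)))) = Add(-169, Mul(2, 9, Add(4, 9))) = Add(-169, Mul(2, 9, 13)) = Add(-169, 234) = 65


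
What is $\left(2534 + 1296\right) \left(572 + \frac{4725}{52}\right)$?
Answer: $\frac{66008135}{26} \approx 2.5388 \cdot 10^{6}$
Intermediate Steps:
$\left(2534 + 1296\right) \left(572 + \frac{4725}{52}\right) = 3830 \left(572 + 4725 \cdot \frac{1}{52}\right) = 3830 \left(572 + \frac{4725}{52}\right) = 3830 \cdot \frac{34469}{52} = \frac{66008135}{26}$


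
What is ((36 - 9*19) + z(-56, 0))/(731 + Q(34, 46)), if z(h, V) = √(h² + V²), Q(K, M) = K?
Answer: -79/765 ≈ -0.10327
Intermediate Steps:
z(h, V) = √(V² + h²)
((36 - 9*19) + z(-56, 0))/(731 + Q(34, 46)) = ((36 - 9*19) + √(0² + (-56)²))/(731 + 34) = ((36 - 171) + √(0 + 3136))/765 = (-135 + √3136)*(1/765) = (-135 + 56)*(1/765) = -79*1/765 = -79/765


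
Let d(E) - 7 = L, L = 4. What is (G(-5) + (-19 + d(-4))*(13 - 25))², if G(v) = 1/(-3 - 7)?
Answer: 919681/100 ≈ 9196.8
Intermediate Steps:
d(E) = 11 (d(E) = 7 + 4 = 11)
G(v) = -⅒ (G(v) = 1/(-10) = -⅒)
(G(-5) + (-19 + d(-4))*(13 - 25))² = (-⅒ + (-19 + 11)*(13 - 25))² = (-⅒ - 8*(-12))² = (-⅒ + 96)² = (959/10)² = 919681/100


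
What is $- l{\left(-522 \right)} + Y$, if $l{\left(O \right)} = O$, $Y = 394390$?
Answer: $394912$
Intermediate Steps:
$- l{\left(-522 \right)} + Y = \left(-1\right) \left(-522\right) + 394390 = 522 + 394390 = 394912$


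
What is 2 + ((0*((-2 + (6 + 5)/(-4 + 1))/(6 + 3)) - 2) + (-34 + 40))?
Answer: 6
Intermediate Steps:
2 + ((0*((-2 + (6 + 5)/(-4 + 1))/(6 + 3)) - 2) + (-34 + 40)) = 2 + ((0*((-2 + 11/(-3))/9) - 2) + 6) = 2 + ((0*((-2 + 11*(-1/3))*(1/9)) - 2) + 6) = 2 + ((0*((-2 - 11/3)*(1/9)) - 2) + 6) = 2 + ((0*(-17/3*1/9) - 2) + 6) = 2 + ((0*(-17/27) - 2) + 6) = 2 + ((0 - 2) + 6) = 2 + (-2 + 6) = 2 + 4 = 6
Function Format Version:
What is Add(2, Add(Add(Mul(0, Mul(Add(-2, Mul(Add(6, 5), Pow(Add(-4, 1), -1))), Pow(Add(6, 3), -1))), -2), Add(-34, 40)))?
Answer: 6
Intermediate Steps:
Add(2, Add(Add(Mul(0, Mul(Add(-2, Mul(Add(6, 5), Pow(Add(-4, 1), -1))), Pow(Add(6, 3), -1))), -2), Add(-34, 40))) = Add(2, Add(Add(Mul(0, Mul(Add(-2, Mul(11, Pow(-3, -1))), Pow(9, -1))), -2), 6)) = Add(2, Add(Add(Mul(0, Mul(Add(-2, Mul(11, Rational(-1, 3))), Rational(1, 9))), -2), 6)) = Add(2, Add(Add(Mul(0, Mul(Add(-2, Rational(-11, 3)), Rational(1, 9))), -2), 6)) = Add(2, Add(Add(Mul(0, Mul(Rational(-17, 3), Rational(1, 9))), -2), 6)) = Add(2, Add(Add(Mul(0, Rational(-17, 27)), -2), 6)) = Add(2, Add(Add(0, -2), 6)) = Add(2, Add(-2, 6)) = Add(2, 4) = 6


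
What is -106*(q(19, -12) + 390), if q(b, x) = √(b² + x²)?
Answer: -41340 - 106*√505 ≈ -43722.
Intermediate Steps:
-106*(q(19, -12) + 390) = -106*(√(19² + (-12)²) + 390) = -106*(√(361 + 144) + 390) = -106*(√505 + 390) = -106*(390 + √505) = -41340 - 106*√505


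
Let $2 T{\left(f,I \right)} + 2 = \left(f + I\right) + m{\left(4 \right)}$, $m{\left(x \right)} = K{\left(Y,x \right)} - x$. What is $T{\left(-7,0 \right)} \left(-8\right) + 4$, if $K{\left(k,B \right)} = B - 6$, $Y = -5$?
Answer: $64$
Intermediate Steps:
$K{\left(k,B \right)} = -6 + B$ ($K{\left(k,B \right)} = B - 6 = -6 + B$)
$m{\left(x \right)} = -6$ ($m{\left(x \right)} = \left(-6 + x\right) - x = -6$)
$T{\left(f,I \right)} = -4 + \frac{I}{2} + \frac{f}{2}$ ($T{\left(f,I \right)} = -1 + \frac{\left(f + I\right) - 6}{2} = -1 + \frac{\left(I + f\right) - 6}{2} = -1 + \frac{-6 + I + f}{2} = -1 + \left(-3 + \frac{I}{2} + \frac{f}{2}\right) = -4 + \frac{I}{2} + \frac{f}{2}$)
$T{\left(-7,0 \right)} \left(-8\right) + 4 = \left(-4 + \frac{1}{2} \cdot 0 + \frac{1}{2} \left(-7\right)\right) \left(-8\right) + 4 = \left(-4 + 0 - \frac{7}{2}\right) \left(-8\right) + 4 = \left(- \frac{15}{2}\right) \left(-8\right) + 4 = 60 + 4 = 64$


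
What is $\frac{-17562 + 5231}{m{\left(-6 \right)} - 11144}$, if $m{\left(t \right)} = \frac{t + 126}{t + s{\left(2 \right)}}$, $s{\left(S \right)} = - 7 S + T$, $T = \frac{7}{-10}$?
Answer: $\frac{850839}{769336} \approx 1.1059$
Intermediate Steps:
$T = - \frac{7}{10}$ ($T = 7 \left(- \frac{1}{10}\right) = - \frac{7}{10} \approx -0.7$)
$s{\left(S \right)} = - \frac{7}{10} - 7 S$ ($s{\left(S \right)} = - 7 S - \frac{7}{10} = - \frac{7}{10} - 7 S$)
$m{\left(t \right)} = \frac{126 + t}{- \frac{147}{10} + t}$ ($m{\left(t \right)} = \frac{t + 126}{t - \frac{147}{10}} = \frac{126 + t}{t - \frac{147}{10}} = \frac{126 + t}{- \frac{147}{10} + t}$)
$\frac{-17562 + 5231}{m{\left(-6 \right)} - 11144} = \frac{-17562 + 5231}{\frac{10 \left(126 - 6\right)}{-147 + 10 \left(-6\right)} - 11144} = - \frac{12331}{10 \frac{1}{-147 - 60} \cdot 120 - 11144} = - \frac{12331}{10 \frac{1}{-207} \cdot 120 - 11144} = - \frac{12331}{10 \left(- \frac{1}{207}\right) 120 - 11144} = - \frac{12331}{- \frac{400}{69} - 11144} = - \frac{12331}{- \frac{769336}{69}} = \left(-12331\right) \left(- \frac{69}{769336}\right) = \frac{850839}{769336}$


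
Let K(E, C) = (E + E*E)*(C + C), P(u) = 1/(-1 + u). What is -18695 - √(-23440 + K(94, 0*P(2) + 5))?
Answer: -18695 - 2*√16465 ≈ -18952.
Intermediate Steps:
K(E, C) = 2*C*(E + E²) (K(E, C) = (E + E²)*(2*C) = 2*C*(E + E²))
-18695 - √(-23440 + K(94, 0*P(2) + 5)) = -18695 - √(-23440 + 2*(0/(-1 + 2) + 5)*94*(1 + 94)) = -18695 - √(-23440 + 2*(0/1 + 5)*94*95) = -18695 - √(-23440 + 2*(0*1 + 5)*94*95) = -18695 - √(-23440 + 2*(0 + 5)*94*95) = -18695 - √(-23440 + 2*5*94*95) = -18695 - √(-23440 + 89300) = -18695 - √65860 = -18695 - 2*√16465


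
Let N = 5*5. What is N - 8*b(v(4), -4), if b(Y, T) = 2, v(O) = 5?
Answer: 9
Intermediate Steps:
N = 25
N - 8*b(v(4), -4) = 25 - 8*2 = 25 - 16 = 9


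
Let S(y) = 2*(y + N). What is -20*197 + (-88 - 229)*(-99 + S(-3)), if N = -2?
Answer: 30613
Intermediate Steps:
S(y) = -4 + 2*y (S(y) = 2*(y - 2) = 2*(-2 + y) = -4 + 2*y)
-20*197 + (-88 - 229)*(-99 + S(-3)) = -20*197 + (-88 - 229)*(-99 + (-4 + 2*(-3))) = -3940 - 317*(-99 + (-4 - 6)) = -3940 - 317*(-99 - 10) = -3940 - 317*(-109) = -3940 + 34553 = 30613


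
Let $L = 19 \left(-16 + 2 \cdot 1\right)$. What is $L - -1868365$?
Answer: $1868099$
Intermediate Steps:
$L = -266$ ($L = 19 \left(-16 + 2\right) = 19 \left(-14\right) = -266$)
$L - -1868365 = -266 - -1868365 = -266 + 1868365 = 1868099$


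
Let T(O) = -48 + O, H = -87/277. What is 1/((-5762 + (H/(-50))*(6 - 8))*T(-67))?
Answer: 1385/917744551 ≈ 1.5091e-6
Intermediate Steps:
H = -87/277 (H = -87*1/277 = -87/277 ≈ -0.31408)
1/((-5762 + (H/(-50))*(6 - 8))*T(-67)) = 1/((-5762 + (-87/277/(-50))*(6 - 8))*(-48 - 67)) = 1/(-5762 - 87/277*(-1/50)*(-2)*(-115)) = -1/115/(-5762 + (87/13850)*(-2)) = -1/115/(-5762 - 87/6925) = -1/115/(-39901937/6925) = -6925/39901937*(-1/115) = 1385/917744551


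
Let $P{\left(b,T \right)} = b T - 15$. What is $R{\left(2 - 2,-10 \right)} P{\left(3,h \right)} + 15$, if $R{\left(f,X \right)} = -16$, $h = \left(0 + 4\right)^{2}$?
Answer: $-513$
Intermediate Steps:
$h = 16$ ($h = 4^{2} = 16$)
$P{\left(b,T \right)} = -15 + T b$ ($P{\left(b,T \right)} = T b - 15 = -15 + T b$)
$R{\left(2 - 2,-10 \right)} P{\left(3,h \right)} + 15 = - 16 \left(-15 + 16 \cdot 3\right) + 15 = - 16 \left(-15 + 48\right) + 15 = \left(-16\right) 33 + 15 = -528 + 15 = -513$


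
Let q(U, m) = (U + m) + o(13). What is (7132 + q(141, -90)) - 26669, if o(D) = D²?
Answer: -19317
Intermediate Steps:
q(U, m) = 169 + U + m (q(U, m) = (U + m) + 13² = (U + m) + 169 = 169 + U + m)
(7132 + q(141, -90)) - 26669 = (7132 + (169 + 141 - 90)) - 26669 = (7132 + 220) - 26669 = 7352 - 26669 = -19317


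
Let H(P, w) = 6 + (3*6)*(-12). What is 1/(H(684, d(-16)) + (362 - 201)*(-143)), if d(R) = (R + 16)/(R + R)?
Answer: -1/23233 ≈ -4.3042e-5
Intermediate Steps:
d(R) = (16 + R)/(2*R) (d(R) = (16 + R)/((2*R)) = (16 + R)*(1/(2*R)) = (16 + R)/(2*R))
H(P, w) = -210 (H(P, w) = 6 + 18*(-12) = 6 - 216 = -210)
1/(H(684, d(-16)) + (362 - 201)*(-143)) = 1/(-210 + (362 - 201)*(-143)) = 1/(-210 + 161*(-143)) = 1/(-210 - 23023) = 1/(-23233) = -1/23233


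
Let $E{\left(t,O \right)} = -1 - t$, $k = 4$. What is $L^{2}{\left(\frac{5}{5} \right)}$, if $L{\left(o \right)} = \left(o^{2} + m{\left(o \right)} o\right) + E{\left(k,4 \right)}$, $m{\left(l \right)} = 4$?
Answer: $0$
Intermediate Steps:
$L{\left(o \right)} = -5 + o^{2} + 4 o$ ($L{\left(o \right)} = \left(o^{2} + 4 o\right) - 5 = -5 + o^{2} + 4 o$)
$L^{2}{\left(\frac{5}{5} \right)} = \left(-5 + \left(\frac{5}{5}\right)^{2} + 4 \cdot \frac{5}{5}\right)^{2} = \left(-5 + \left(5 \cdot \frac{1}{5}\right)^{2} + 4 \cdot 5 \cdot \frac{1}{5}\right)^{2} = \left(-5 + 1^{2} + 4 \cdot 1\right)^{2} = \left(-5 + 1 + 4\right)^{2} = 0^{2} = 0$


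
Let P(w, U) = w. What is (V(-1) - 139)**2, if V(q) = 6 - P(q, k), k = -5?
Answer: 17424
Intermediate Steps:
V(q) = 6 - q
(V(-1) - 139)**2 = ((6 - 1*(-1)) - 139)**2 = ((6 + 1) - 139)**2 = (7 - 139)**2 = (-132)**2 = 17424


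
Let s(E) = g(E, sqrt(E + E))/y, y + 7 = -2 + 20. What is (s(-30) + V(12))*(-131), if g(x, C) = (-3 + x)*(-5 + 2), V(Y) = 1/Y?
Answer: -14279/12 ≈ -1189.9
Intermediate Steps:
g(x, C) = 9 - 3*x (g(x, C) = (-3 + x)*(-3) = 9 - 3*x)
y = 11 (y = -7 + (-2 + 20) = -7 + 18 = 11)
s(E) = 9/11 - 3*E/11 (s(E) = (9 - 3*E)/11 = (9 - 3*E)*(1/11) = 9/11 - 3*E/11)
(s(-30) + V(12))*(-131) = ((9/11 - 3/11*(-30)) + 1/12)*(-131) = ((9/11 + 90/11) + 1/12)*(-131) = (9 + 1/12)*(-131) = (109/12)*(-131) = -14279/12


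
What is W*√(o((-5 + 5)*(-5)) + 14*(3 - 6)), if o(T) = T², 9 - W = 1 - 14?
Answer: 22*I*√42 ≈ 142.58*I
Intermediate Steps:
W = 22 (W = 9 - (1 - 14) = 9 - 1*(-13) = 9 + 13 = 22)
W*√(o((-5 + 5)*(-5)) + 14*(3 - 6)) = 22*√(((-5 + 5)*(-5))² + 14*(3 - 6)) = 22*√((0*(-5))² + 14*(-3)) = 22*√(0² - 42) = 22*√(0 - 42) = 22*√(-42) = 22*(I*√42) = 22*I*√42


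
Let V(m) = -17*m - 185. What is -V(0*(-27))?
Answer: 185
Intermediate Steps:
V(m) = -185 - 17*m
-V(0*(-27)) = -(-185 - 0*(-27)) = -(-185 - 17*0) = -(-185 + 0) = -1*(-185) = 185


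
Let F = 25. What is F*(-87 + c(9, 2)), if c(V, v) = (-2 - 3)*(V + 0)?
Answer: -3300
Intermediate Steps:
c(V, v) = -5*V
F*(-87 + c(9, 2)) = 25*(-87 - 5*9) = 25*(-87 - 45) = 25*(-132) = -3300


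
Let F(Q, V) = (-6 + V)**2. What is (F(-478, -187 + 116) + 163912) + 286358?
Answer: 456199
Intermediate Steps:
(F(-478, -187 + 116) + 163912) + 286358 = ((-6 + (-187 + 116))**2 + 163912) + 286358 = ((-6 - 71)**2 + 163912) + 286358 = ((-77)**2 + 163912) + 286358 = (5929 + 163912) + 286358 = 169841 + 286358 = 456199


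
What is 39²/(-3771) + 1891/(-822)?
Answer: -931247/344418 ≈ -2.7038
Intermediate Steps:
39²/(-3771) + 1891/(-822) = 1521*(-1/3771) + 1891*(-1/822) = -169/419 - 1891/822 = -931247/344418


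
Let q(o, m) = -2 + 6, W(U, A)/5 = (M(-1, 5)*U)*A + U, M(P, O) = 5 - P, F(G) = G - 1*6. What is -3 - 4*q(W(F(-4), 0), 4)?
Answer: -19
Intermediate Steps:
F(G) = -6 + G (F(G) = G - 6 = -6 + G)
W(U, A) = 5*U + 30*A*U (W(U, A) = 5*(((5 - 1*(-1))*U)*A + U) = 5*(((5 + 1)*U)*A + U) = 5*((6*U)*A + U) = 5*(6*A*U + U) = 5*(U + 6*A*U) = 5*U + 30*A*U)
q(o, m) = 4
-3 - 4*q(W(F(-4), 0), 4) = -3 - 4*4 = -3 - 16 = -19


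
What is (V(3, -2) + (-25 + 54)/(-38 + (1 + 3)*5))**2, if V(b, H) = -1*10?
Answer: 43681/324 ≈ 134.82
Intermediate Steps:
V(b, H) = -10
(V(3, -2) + (-25 + 54)/(-38 + (1 + 3)*5))**2 = (-10 + (-25 + 54)/(-38 + (1 + 3)*5))**2 = (-10 + 29/(-38 + 4*5))**2 = (-10 + 29/(-38 + 20))**2 = (-10 + 29/(-18))**2 = (-10 + 29*(-1/18))**2 = (-10 - 29/18)**2 = (-209/18)**2 = 43681/324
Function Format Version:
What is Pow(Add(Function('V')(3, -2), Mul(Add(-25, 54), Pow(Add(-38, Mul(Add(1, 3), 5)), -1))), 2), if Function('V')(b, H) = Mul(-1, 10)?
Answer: Rational(43681, 324) ≈ 134.82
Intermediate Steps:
Function('V')(b, H) = -10
Pow(Add(Function('V')(3, -2), Mul(Add(-25, 54), Pow(Add(-38, Mul(Add(1, 3), 5)), -1))), 2) = Pow(Add(-10, Mul(Add(-25, 54), Pow(Add(-38, Mul(Add(1, 3), 5)), -1))), 2) = Pow(Add(-10, Mul(29, Pow(Add(-38, Mul(4, 5)), -1))), 2) = Pow(Add(-10, Mul(29, Pow(Add(-38, 20), -1))), 2) = Pow(Add(-10, Mul(29, Pow(-18, -1))), 2) = Pow(Add(-10, Mul(29, Rational(-1, 18))), 2) = Pow(Add(-10, Rational(-29, 18)), 2) = Pow(Rational(-209, 18), 2) = Rational(43681, 324)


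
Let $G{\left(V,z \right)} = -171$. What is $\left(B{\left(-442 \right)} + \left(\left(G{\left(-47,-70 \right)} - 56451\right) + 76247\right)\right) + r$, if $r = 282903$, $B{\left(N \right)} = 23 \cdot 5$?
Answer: $302643$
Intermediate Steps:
$B{\left(N \right)} = 115$
$\left(B{\left(-442 \right)} + \left(\left(G{\left(-47,-70 \right)} - 56451\right) + 76247\right)\right) + r = \left(115 + \left(\left(-171 - 56451\right) + 76247\right)\right) + 282903 = \left(115 + \left(-56622 + 76247\right)\right) + 282903 = \left(115 + 19625\right) + 282903 = 19740 + 282903 = 302643$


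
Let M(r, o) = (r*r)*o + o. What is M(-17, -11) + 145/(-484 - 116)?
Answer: -382829/120 ≈ -3190.2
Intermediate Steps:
M(r, o) = o + o*r² (M(r, o) = r²*o + o = o*r² + o = o + o*r²)
M(-17, -11) + 145/(-484 - 116) = -11*(1 + (-17)²) + 145/(-484 - 116) = -11*(1 + 289) + 145/(-600) = -11*290 + 145*(-1/600) = -3190 - 29/120 = -382829/120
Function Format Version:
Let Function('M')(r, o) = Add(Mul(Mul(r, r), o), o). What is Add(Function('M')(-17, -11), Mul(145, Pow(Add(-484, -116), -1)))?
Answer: Rational(-382829, 120) ≈ -3190.2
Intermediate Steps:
Function('M')(r, o) = Add(o, Mul(o, Pow(r, 2))) (Function('M')(r, o) = Add(Mul(Pow(r, 2), o), o) = Add(Mul(o, Pow(r, 2)), o) = Add(o, Mul(o, Pow(r, 2))))
Add(Function('M')(-17, -11), Mul(145, Pow(Add(-484, -116), -1))) = Add(Mul(-11, Add(1, Pow(-17, 2))), Mul(145, Pow(Add(-484, -116), -1))) = Add(Mul(-11, Add(1, 289)), Mul(145, Pow(-600, -1))) = Add(Mul(-11, 290), Mul(145, Rational(-1, 600))) = Add(-3190, Rational(-29, 120)) = Rational(-382829, 120)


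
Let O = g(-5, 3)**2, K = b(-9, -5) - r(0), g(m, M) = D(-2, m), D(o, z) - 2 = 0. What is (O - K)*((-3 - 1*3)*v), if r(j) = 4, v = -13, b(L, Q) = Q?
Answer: 1014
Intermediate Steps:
D(o, z) = 2 (D(o, z) = 2 + 0 = 2)
g(m, M) = 2
K = -9 (K = -5 - 1*4 = -5 - 4 = -9)
O = 4 (O = 2**2 = 4)
(O - K)*((-3 - 1*3)*v) = (4 - 1*(-9))*((-3 - 1*3)*(-13)) = (4 + 9)*((-3 - 3)*(-13)) = 13*(-6*(-13)) = 13*78 = 1014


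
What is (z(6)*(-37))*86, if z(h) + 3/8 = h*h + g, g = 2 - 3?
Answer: -440707/4 ≈ -1.1018e+5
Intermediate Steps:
g = -1
z(h) = -11/8 + h² (z(h) = -3/8 + (h*h - 1) = -3/8 + (h² - 1) = -3/8 + (-1 + h²) = -11/8 + h²)
(z(6)*(-37))*86 = ((-11/8 + 6²)*(-37))*86 = ((-11/8 + 36)*(-37))*86 = ((277/8)*(-37))*86 = -10249/8*86 = -440707/4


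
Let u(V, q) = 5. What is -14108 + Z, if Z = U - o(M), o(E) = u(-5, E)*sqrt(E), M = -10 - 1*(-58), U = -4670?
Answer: -18778 - 20*sqrt(3) ≈ -18813.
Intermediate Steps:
M = 48 (M = -10 + 58 = 48)
o(E) = 5*sqrt(E)
Z = -4670 - 20*sqrt(3) (Z = -4670 - 5*sqrt(48) = -4670 - 5*4*sqrt(3) = -4670 - 20*sqrt(3) ≈ -4704.6)
-14108 + Z = -14108 + (-4670 - 20*sqrt(3)) = -18778 - 20*sqrt(3)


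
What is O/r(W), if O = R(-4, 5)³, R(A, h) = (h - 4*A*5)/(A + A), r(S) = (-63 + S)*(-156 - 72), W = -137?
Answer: -24565/933888 ≈ -0.026304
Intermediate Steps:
r(S) = 14364 - 228*S (r(S) = (-63 + S)*(-228) = 14364 - 228*S)
R(A, h) = (h - 20*A)/(2*A) (R(A, h) = (h - 20*A)/((2*A)) = (h - 20*A)*(1/(2*A)) = (h - 20*A)/(2*A))
O = -614125/512 (O = (-10 + (½)*5/(-4))³ = (-10 + (½)*5*(-¼))³ = (-10 - 5/8)³ = (-85/8)³ = -614125/512 ≈ -1199.5)
O/r(W) = -614125/(512*(14364 - 228*(-137))) = -614125/(512*(14364 + 31236)) = -614125/512/45600 = -614125/512*1/45600 = -24565/933888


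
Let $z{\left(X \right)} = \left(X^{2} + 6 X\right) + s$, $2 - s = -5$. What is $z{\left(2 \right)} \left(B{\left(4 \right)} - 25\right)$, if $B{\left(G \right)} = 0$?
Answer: $-575$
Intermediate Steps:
$s = 7$ ($s = 2 - -5 = 2 + 5 = 7$)
$z{\left(X \right)} = 7 + X^{2} + 6 X$ ($z{\left(X \right)} = \left(X^{2} + 6 X\right) + 7 = 7 + X^{2} + 6 X$)
$z{\left(2 \right)} \left(B{\left(4 \right)} - 25\right) = \left(7 + 2^{2} + 6 \cdot 2\right) \left(0 - 25\right) = \left(7 + 4 + 12\right) \left(0 - 25\right) = 23 \left(-25\right) = -575$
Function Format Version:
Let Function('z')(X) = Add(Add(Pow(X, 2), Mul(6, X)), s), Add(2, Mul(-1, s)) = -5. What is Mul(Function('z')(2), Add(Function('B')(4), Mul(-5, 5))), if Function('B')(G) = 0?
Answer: -575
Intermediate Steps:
s = 7 (s = Add(2, Mul(-1, -5)) = Add(2, 5) = 7)
Function('z')(X) = Add(7, Pow(X, 2), Mul(6, X)) (Function('z')(X) = Add(Add(Pow(X, 2), Mul(6, X)), 7) = Add(7, Pow(X, 2), Mul(6, X)))
Mul(Function('z')(2), Add(Function('B')(4), Mul(-5, 5))) = Mul(Add(7, Pow(2, 2), Mul(6, 2)), Add(0, Mul(-5, 5))) = Mul(Add(7, 4, 12), Add(0, -25)) = Mul(23, -25) = -575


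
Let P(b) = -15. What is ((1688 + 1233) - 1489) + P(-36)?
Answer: 1417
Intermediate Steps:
((1688 + 1233) - 1489) + P(-36) = ((1688 + 1233) - 1489) - 15 = (2921 - 1489) - 15 = 1432 - 15 = 1417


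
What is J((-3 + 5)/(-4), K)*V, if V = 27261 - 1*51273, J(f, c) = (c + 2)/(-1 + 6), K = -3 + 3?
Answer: -48024/5 ≈ -9604.8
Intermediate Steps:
K = 0
J(f, c) = ⅖ + c/5 (J(f, c) = (2 + c)/5 = (2 + c)*(⅕) = ⅖ + c/5)
V = -24012 (V = 27261 - 51273 = -24012)
J((-3 + 5)/(-4), K)*V = (⅖ + (⅕)*0)*(-24012) = (⅖ + 0)*(-24012) = (⅖)*(-24012) = -48024/5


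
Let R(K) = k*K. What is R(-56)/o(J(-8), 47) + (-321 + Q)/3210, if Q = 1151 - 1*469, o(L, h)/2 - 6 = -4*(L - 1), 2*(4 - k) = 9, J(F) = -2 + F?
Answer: 6299/16050 ≈ 0.39246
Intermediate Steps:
k = -1/2 (k = 4 - 1/2*9 = 4 - 9/2 = -1/2 ≈ -0.50000)
R(K) = -K/2
o(L, h) = 20 - 8*L (o(L, h) = 12 + 2*(-4*(L - 1)) = 12 + 2*(-4*(-1 + L)) = 12 + 2*(4 - 4*L) = 12 + (8 - 8*L) = 20 - 8*L)
Q = 682 (Q = 1151 - 469 = 682)
R(-56)/o(J(-8), 47) + (-321 + Q)/3210 = (-1/2*(-56))/(20 - 8*(-2 - 8)) + (-321 + 682)/3210 = 28/(20 - 8*(-10)) + 361*(1/3210) = 28/(20 + 80) + 361/3210 = 28/100 + 361/3210 = 28*(1/100) + 361/3210 = 7/25 + 361/3210 = 6299/16050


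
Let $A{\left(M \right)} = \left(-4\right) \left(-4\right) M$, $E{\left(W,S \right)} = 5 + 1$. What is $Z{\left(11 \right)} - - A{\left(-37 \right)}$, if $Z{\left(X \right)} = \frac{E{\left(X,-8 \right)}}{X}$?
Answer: $- \frac{6506}{11} \approx -591.45$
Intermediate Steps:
$E{\left(W,S \right)} = 6$
$Z{\left(X \right)} = \frac{6}{X}$
$A{\left(M \right)} = 16 M$
$Z{\left(11 \right)} - - A{\left(-37 \right)} = \frac{6}{11} - - 16 \left(-37\right) = 6 \cdot \frac{1}{11} - \left(-1\right) \left(-592\right) = \frac{6}{11} - 592 = - \frac{6506}{11}$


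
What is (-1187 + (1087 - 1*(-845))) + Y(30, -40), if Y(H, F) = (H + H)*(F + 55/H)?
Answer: -1545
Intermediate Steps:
Y(H, F) = 2*H*(F + 55/H) (Y(H, F) = (2*H)*(F + 55/H) = 2*H*(F + 55/H))
(-1187 + (1087 - 1*(-845))) + Y(30, -40) = (-1187 + (1087 - 1*(-845))) + (110 + 2*(-40)*30) = (-1187 + (1087 + 845)) + (110 - 2400) = (-1187 + 1932) - 2290 = 745 - 2290 = -1545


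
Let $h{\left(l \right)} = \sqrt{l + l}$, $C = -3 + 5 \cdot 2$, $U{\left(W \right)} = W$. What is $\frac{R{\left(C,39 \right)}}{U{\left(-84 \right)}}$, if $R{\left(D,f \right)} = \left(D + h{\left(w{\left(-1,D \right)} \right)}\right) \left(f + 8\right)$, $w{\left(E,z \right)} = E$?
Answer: $- \frac{47}{12} - \frac{47 i \sqrt{2}}{84} \approx -3.9167 - 0.79129 i$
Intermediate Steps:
$C = 7$ ($C = -3 + 10 = 7$)
$h{\left(l \right)} = \sqrt{2} \sqrt{l}$ ($h{\left(l \right)} = \sqrt{2 l} = \sqrt{2} \sqrt{l}$)
$R{\left(D,f \right)} = \left(8 + f\right) \left(D + i \sqrt{2}\right)$ ($R{\left(D,f \right)} = \left(D + \sqrt{2} \sqrt{-1}\right) \left(f + 8\right) = \left(D + \sqrt{2} i\right) \left(8 + f\right) = \left(D + i \sqrt{2}\right) \left(8 + f\right) = \left(8 + f\right) \left(D + i \sqrt{2}\right)$)
$\frac{R{\left(C,39 \right)}}{U{\left(-84 \right)}} = \frac{8 \cdot 7 + 7 \cdot 39 + 8 i \sqrt{2} + i 39 \sqrt{2}}{-84} = \left(56 + 273 + 8 i \sqrt{2} + 39 i \sqrt{2}\right) \left(- \frac{1}{84}\right) = \left(329 + 47 i \sqrt{2}\right) \left(- \frac{1}{84}\right) = - \frac{47}{12} - \frac{47 i \sqrt{2}}{84}$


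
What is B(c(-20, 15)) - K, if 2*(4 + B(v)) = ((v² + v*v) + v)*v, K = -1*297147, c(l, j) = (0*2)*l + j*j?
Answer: 23426161/2 ≈ 1.1713e+7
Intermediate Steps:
c(l, j) = j² (c(l, j) = 0*l + j² = 0 + j² = j²)
K = -297147
B(v) = -4 + v*(v + 2*v²)/2 (B(v) = -4 + (((v² + v*v) + v)*v)/2 = -4 + (((v² + v²) + v)*v)/2 = -4 + ((2*v² + v)*v)/2 = -4 + ((v + 2*v²)*v)/2 = -4 + (v*(v + 2*v²))/2 = -4 + v*(v + 2*v²)/2)
B(c(-20, 15)) - K = (-4 + (15²)³ + (15²)²/2) - 1*(-297147) = (-4 + 225³ + (½)*225²) + 297147 = (-4 + 11390625 + (½)*50625) + 297147 = (-4 + 11390625 + 50625/2) + 297147 = 22831867/2 + 297147 = 23426161/2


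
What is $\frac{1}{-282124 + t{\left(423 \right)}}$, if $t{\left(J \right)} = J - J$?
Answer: $- \frac{1}{282124} \approx -3.5445 \cdot 10^{-6}$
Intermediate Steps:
$t{\left(J \right)} = 0$
$\frac{1}{-282124 + t{\left(423 \right)}} = \frac{1}{-282124 + 0} = \frac{1}{-282124} = - \frac{1}{282124}$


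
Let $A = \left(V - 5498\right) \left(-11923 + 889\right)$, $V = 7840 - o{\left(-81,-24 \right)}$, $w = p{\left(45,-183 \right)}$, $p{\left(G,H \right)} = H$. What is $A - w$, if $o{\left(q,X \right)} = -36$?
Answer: $-26238669$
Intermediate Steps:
$w = -183$
$V = 7876$ ($V = 7840 - -36 = 7840 + 36 = 7876$)
$A = -26238852$ ($A = \left(7876 - 5498\right) \left(-11923 + 889\right) = 2378 \left(-11034\right) = -26238852$)
$A - w = -26238852 - -183 = -26238852 + 183 = -26238669$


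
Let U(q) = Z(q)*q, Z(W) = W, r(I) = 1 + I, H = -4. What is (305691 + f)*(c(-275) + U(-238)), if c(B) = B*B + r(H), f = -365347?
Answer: -7890460496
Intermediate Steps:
U(q) = q² (U(q) = q*q = q²)
c(B) = -3 + B² (c(B) = B*B + (1 - 4) = B² - 3 = -3 + B²)
(305691 + f)*(c(-275) + U(-238)) = (305691 - 365347)*((-3 + (-275)²) + (-238)²) = -59656*((-3 + 75625) + 56644) = -59656*(75622 + 56644) = -59656*132266 = -7890460496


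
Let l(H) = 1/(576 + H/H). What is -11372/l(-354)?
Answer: -6561644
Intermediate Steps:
l(H) = 1/577 (l(H) = 1/(576 + 1) = 1/577)
-11372/l(-354) = -11372/1/577 = -11372*577 = -6561644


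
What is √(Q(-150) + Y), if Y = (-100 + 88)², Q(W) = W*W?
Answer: 6*√629 ≈ 150.48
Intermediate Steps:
Q(W) = W²
Y = 144 (Y = (-12)² = 144)
√(Q(-150) + Y) = √((-150)² + 144) = √(22500 + 144) = √22644 = 6*√629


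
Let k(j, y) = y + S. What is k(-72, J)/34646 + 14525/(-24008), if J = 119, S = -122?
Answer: -251652587/415890584 ≈ -0.60509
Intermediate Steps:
k(j, y) = -122 + y (k(j, y) = y - 122 = -122 + y)
k(-72, J)/34646 + 14525/(-24008) = (-122 + 119)/34646 + 14525/(-24008) = -3*1/34646 + 14525*(-1/24008) = -3/34646 - 14525/24008 = -251652587/415890584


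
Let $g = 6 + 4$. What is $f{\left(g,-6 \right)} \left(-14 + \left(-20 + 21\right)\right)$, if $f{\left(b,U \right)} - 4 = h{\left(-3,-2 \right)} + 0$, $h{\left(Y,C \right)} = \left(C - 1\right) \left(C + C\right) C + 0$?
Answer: $260$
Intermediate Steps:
$h{\left(Y,C \right)} = 2 C^{2} \left(-1 + C\right)$ ($h{\left(Y,C \right)} = \left(-1 + C\right) 2 C C + 0 = 2 C \left(-1 + C\right) C + 0 = 2 C^{2} \left(-1 + C\right) + 0 = 2 C^{2} \left(-1 + C\right)$)
$g = 10$
$f{\left(b,U \right)} = -20$ ($f{\left(b,U \right)} = 4 + \left(2 \left(-2\right)^{2} \left(-1 - 2\right) + 0\right) = 4 + \left(2 \cdot 4 \left(-3\right) + 0\right) = 4 + \left(-24 + 0\right) = 4 - 24 = -20$)
$f{\left(g,-6 \right)} \left(-14 + \left(-20 + 21\right)\right) = - 20 \left(-14 + \left(-20 + 21\right)\right) = - 20 \left(-14 + 1\right) = \left(-20\right) \left(-13\right) = 260$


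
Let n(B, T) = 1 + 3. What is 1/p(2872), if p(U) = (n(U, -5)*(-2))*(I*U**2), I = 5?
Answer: -1/329935360 ≈ -3.0309e-9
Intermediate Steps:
n(B, T) = 4
p(U) = -40*U**2 (p(U) = (4*(-2))*(5*U**2) = -40*U**2)
1/p(2872) = 1/(-40*2872**2) = 1/(-40*8248384) = 1/(-329935360) = -1/329935360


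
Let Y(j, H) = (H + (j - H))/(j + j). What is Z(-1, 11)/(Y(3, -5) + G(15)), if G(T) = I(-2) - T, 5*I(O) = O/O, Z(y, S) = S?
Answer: -10/13 ≈ -0.76923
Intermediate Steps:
I(O) = ⅕ (I(O) = (O/O)/5 = (⅕)*1 = ⅕)
Y(j, H) = ½ (Y(j, H) = j/((2*j)) = j*(1/(2*j)) = ½)
G(T) = ⅕ - T
Z(-1, 11)/(Y(3, -5) + G(15)) = 11/(½ + (⅕ - 1*15)) = 11/(½ + (⅕ - 15)) = 11/(½ - 74/5) = 11/(-143/10) = -10/143*11 = -10/13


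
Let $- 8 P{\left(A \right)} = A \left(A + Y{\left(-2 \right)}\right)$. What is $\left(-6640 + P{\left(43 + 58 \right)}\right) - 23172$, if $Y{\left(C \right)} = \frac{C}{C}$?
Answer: $- \frac{124399}{4} \approx -31100.0$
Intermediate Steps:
$Y{\left(C \right)} = 1$
$P{\left(A \right)} = - \frac{A \left(1 + A\right)}{8}$ ($P{\left(A \right)} = - \frac{A \left(A + 1\right)}{8} = - \frac{A \left(1 + A\right)}{8}$)
$\left(-6640 + P{\left(43 + 58 \right)}\right) - 23172 = \left(-6640 - \frac{\left(43 + 58\right) \left(1 + \left(43 + 58\right)\right)}{8}\right) - 23172 = \left(-6640 - \frac{101 \left(1 + 101\right)}{8}\right) - 23172 = \left(-6640 - \frac{101}{8} \cdot 102\right) - 23172 = \left(-6640 - \frac{5151}{4}\right) - 23172 = - \frac{31711}{4} - 23172 = - \frac{124399}{4}$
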